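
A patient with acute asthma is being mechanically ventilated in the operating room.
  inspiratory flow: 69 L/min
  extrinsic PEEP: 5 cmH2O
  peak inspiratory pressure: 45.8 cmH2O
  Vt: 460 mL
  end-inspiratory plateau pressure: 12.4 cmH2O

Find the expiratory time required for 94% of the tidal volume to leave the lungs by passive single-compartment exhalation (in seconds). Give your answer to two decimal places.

Flow: 69 L/min ÷ 60 = 1.15 L/s.
R = (PIP − Pplat)/V̇ = (45.8 − 12.4) / 1.15 = 33.4/1.15 = 29.043 cmH2O·s/L.
C = Vt/(Pplat − PEEP) = 460.0 / (12.4 − 5) = 460.0/7.4 = 62.162 mL/cmH2O.
τ = R × C = 29.043 × 0.06216 L/cmH2O = 1.805 s.
t = −τ·ln(1 − 0.94) = −1.805·ln(0.06) = 5.078 s.

5.08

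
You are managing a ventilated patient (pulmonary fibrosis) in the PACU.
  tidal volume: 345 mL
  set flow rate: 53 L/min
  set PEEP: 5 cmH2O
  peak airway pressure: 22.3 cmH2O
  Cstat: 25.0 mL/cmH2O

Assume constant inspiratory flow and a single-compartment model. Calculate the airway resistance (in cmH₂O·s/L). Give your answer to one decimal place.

Flow: 53 L/min ÷ 60 = 0.8833 L/s.
Equation of motion (constant flow): PIP = Vt/C + R·V̇ + PEEP.
R·V̇ = PIP − Vt/C − PEEP = 22.3 − 345/25.0 − 5 = 22.3 − 13.8 − 5 = 3.5 cmH2O.
R = 3.5 / 0.8833 = 3.962 cmH2O·s/L.

4.0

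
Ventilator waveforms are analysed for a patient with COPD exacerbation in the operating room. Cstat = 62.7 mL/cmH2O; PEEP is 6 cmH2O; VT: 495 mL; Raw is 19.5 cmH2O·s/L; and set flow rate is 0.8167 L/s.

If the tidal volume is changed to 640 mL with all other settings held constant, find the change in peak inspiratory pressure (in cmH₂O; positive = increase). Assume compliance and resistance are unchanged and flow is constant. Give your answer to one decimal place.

PIP = Vt/C + R·V̇ + PEEP (constant-flow equation of motion).
Only the elastic term changes: ΔPIP = ΔVt / C = (640 − 495) / 62.7 = 2.313 cmH2O.

2.3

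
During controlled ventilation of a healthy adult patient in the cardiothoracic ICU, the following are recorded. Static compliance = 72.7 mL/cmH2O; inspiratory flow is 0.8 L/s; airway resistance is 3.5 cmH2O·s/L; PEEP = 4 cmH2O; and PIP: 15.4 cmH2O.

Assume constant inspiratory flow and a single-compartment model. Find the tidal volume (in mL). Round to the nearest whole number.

Equation of motion (constant flow): PIP = Vt/C + R·V̇ + PEEP.
Vt/C = PIP − R·V̇ − PEEP = 15.4 − 2.8 − 4 = 8.6 cmH2O.
Vt = C × 8.6 = 72.7 × 8.6 = 625.22 mL.

625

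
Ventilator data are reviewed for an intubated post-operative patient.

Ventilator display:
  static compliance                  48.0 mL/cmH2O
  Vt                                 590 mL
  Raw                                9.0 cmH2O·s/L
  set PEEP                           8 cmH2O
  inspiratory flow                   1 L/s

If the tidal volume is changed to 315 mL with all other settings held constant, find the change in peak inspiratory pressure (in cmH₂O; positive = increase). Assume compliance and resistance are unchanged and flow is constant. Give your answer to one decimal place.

PIP = Vt/C + R·V̇ + PEEP (constant-flow equation of motion).
Only the elastic term changes: ΔPIP = ΔVt / C = (315 − 590) / 48.0 = -5.729 cmH2O.

-5.7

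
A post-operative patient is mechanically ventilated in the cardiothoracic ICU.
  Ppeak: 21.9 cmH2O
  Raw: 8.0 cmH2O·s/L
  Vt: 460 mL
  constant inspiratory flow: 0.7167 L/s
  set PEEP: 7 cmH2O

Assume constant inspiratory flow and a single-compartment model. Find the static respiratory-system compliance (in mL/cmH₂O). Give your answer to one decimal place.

Equation of motion (constant flow): PIP = Vt/C + R·V̇ + PEEP.
Vt/C = PIP − R·V̇ − PEEP = 21.9 − 8.0×0.7167 − 7 = 21.9 − 5.734 − 7 = 9.166 cmH2O.
C = Vt / 9.166 = 460 / 9.166 = 50.185 mL/cmH2O.

50.2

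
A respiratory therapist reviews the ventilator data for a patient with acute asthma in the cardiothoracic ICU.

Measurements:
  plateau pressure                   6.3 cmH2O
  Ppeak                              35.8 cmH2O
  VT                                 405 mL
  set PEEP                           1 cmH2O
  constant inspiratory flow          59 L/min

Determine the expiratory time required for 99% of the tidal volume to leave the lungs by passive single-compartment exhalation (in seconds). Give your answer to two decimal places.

Flow: 59 L/min ÷ 60 = 0.9833 L/s.
R = (PIP − Pplat)/V̇ = (35.8 − 6.3) / 0.9833 = 29.5/0.9833 = 30.001 cmH2O·s/L.
C = Vt/(Pplat − PEEP) = 405.0 / (6.3 − 1) = 405.0/5.3 = 76.415 mL/cmH2O.
τ = R × C = 30.001 × 0.07642 L/cmH2O = 2.293 s.
t = −τ·ln(1 − 0.99) = −2.293·ln(0.01) = 10.56 s.

10.56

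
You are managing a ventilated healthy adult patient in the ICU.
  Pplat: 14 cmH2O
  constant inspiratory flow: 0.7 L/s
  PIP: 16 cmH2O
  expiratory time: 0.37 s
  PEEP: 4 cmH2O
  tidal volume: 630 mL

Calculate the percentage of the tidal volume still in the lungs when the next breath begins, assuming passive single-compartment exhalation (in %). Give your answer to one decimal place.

12.8

R = (PIP − Pplat)/V̇ = (16 − 14) / 0.7 = 2.0/0.7 = 2.857 cmH2O·s/L.
C = Vt/(Pplat − PEEP) = 630.0 / (14 − 4) = 630.0/10.0 = 63.0 mL/cmH2O.
τ = R × C = 2.857 × 0.063 L/cmH2O = 0.18 s.
Fraction remaining at end-expiration = e^(−Te/τ) = e^(−0.37/0.18) = 0.128 → 12.8%.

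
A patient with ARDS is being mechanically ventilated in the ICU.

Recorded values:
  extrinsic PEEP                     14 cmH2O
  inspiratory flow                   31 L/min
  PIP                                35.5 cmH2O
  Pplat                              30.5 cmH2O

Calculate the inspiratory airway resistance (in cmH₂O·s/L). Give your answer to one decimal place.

Flow: 31 L/min ÷ 60 = 0.5167 L/s.
Raw = (PIP − Pplat) / flow = (35.5 − 30.5) / 0.5167 = 5.0 / 0.5167 = 9.677 cmH2O·s/L.

9.7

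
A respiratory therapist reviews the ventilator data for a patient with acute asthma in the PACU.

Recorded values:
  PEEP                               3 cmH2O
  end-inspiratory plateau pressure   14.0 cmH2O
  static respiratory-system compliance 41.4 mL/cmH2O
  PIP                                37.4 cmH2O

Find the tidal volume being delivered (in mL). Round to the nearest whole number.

Vt = Cstat × (Pplat − PEEP) = 41.4 × (14.0 − 3) = 41.4 × 11.0 = 455.4 mL.

455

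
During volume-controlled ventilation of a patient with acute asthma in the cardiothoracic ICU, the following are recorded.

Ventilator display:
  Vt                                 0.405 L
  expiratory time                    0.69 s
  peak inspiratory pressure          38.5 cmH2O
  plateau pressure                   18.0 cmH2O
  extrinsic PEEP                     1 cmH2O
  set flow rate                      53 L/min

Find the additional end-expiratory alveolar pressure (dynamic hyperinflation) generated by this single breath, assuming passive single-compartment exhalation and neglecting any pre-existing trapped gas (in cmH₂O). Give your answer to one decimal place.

Flow: 53 L/min ÷ 60 = 0.8833 L/s.
R = (PIP − Pplat)/V̇ = (38.5 − 18.0) / 0.8833 = 20.5/0.8833 = 23.208 cmH2O·s/L.
C = Vt/(Pplat − PEEP) = 405.0 / (18.0 − 1) = 405.0/17.0 = 23.824 mL/cmH2O.
τ = R × C = 23.208 × 0.02382 L/cmH2O = 0.5528 s.
Fraction remaining = e^(−Te/τ) = e^(−0.69/0.5528) = 0.287; trapped volume = 405.0 × 0.287 = 116.24 mL.
Additional alveolar pressure from trapping ≈ V_trapped / C = 116.24 / 23.824 = 4.879 cmH2O.

4.9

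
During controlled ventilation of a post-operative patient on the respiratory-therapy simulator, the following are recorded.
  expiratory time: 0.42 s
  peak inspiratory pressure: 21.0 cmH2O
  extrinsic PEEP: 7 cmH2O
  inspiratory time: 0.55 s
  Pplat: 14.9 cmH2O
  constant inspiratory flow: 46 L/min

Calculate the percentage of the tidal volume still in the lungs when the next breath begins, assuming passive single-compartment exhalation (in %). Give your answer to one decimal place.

Flow: 46 L/min ÷ 60 = 0.7667 L/s.
Vt = flow × Ti = 0.7667 L/s × 0.55 s × 1000 mL/L = 421.69 mL.
R = (PIP − Pplat)/V̇ = (21.0 − 14.9) / 0.7667 = 6.1/0.7667 = 7.956 cmH2O·s/L.
C = Vt/(Pplat − PEEP) = 421.69 / (14.9 − 7) = 421.69/7.9 = 53.378 mL/cmH2O.
τ = R × C = 7.956 × 0.05338 L/cmH2O = 0.4247 s.
Fraction remaining at end-expiration = e^(−Te/τ) = e^(−0.42/0.4247) = 0.372 → 37.2%.

37.2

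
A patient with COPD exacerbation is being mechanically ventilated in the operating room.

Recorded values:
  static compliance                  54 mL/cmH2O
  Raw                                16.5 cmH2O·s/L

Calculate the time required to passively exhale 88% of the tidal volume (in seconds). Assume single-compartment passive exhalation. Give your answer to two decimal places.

1.89

τ = R × C = 16.5 × 54 mL/cmH2O = 16.5 × 0.054 L/cmH2O = 0.891 s.
Exhaled fraction f = 1 − e^(−t/τ) → t = −τ·ln(1 − f) = −0.891·ln(0.12) = 1.889 s.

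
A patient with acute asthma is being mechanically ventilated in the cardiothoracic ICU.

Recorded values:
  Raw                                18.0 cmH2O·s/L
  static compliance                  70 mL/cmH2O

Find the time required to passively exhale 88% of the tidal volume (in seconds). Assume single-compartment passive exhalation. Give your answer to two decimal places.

2.67

τ = R × C = 18.0 × 70 mL/cmH2O = 18.0 × 0.070 L/cmH2O = 1.26 s.
Exhaled fraction f = 1 − e^(−t/τ) → t = −τ·ln(1 − f) = −1.26·ln(0.12) = 2.672 s.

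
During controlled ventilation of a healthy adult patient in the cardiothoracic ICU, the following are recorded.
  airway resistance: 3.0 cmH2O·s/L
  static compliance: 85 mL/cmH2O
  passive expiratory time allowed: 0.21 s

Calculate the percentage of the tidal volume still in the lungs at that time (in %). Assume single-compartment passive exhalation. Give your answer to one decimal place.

43.9

τ = R × C = 3.0 × 85 mL/cmH2O = 3.0 × 0.085 L/cmH2O = 0.255 s.
Passive exhalation: V(t)/V₀ = e^(−t/τ) = e^(−0.21/0.255) = 0.4389.
Fraction remaining = 0.4389 → 43.89%.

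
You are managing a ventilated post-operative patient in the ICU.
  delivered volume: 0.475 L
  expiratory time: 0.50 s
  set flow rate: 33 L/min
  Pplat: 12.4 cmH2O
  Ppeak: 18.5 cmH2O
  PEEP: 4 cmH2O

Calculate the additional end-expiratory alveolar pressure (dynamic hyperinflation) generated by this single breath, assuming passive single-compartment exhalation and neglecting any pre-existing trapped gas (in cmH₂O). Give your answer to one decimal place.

Flow: 33 L/min ÷ 60 = 0.55 L/s.
R = (PIP − Pplat)/V̇ = (18.5 − 12.4) / 0.55 = 6.1/0.55 = 11.091 cmH2O·s/L.
C = Vt/(Pplat − PEEP) = 475.0 / (12.4 − 4) = 475.0/8.4 = 56.548 mL/cmH2O.
τ = R × C = 11.091 × 0.05655 L/cmH2O = 0.6272 s.
Fraction remaining = e^(−Te/τ) = e^(−0.50/0.6272) = 0.4506; trapped volume = 475.0 × 0.4506 = 214.04 mL.
Additional alveolar pressure from trapping ≈ V_trapped / C = 214.04 / 56.548 = 3.785 cmH2O.

3.8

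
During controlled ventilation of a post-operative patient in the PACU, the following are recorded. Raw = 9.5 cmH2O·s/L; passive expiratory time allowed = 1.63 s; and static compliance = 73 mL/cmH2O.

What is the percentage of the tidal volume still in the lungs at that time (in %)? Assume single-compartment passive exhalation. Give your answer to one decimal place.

τ = R × C = 9.5 × 73 mL/cmH2O = 9.5 × 0.073 L/cmH2O = 0.6935 s.
Passive exhalation: V(t)/V₀ = e^(−t/τ) = e^(−1.63/0.6935) = 0.09533.
Fraction remaining = 0.09533 → 9.533%.

9.5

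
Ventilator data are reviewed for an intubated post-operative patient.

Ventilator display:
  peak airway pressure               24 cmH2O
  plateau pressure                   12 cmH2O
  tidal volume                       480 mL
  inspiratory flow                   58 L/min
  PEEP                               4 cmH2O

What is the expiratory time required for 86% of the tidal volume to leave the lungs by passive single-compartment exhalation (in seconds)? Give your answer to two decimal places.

1.46

Flow: 58 L/min ÷ 60 = 0.9667 L/s.
R = (PIP − Pplat)/V̇ = (24 − 12) / 0.9667 = 12.0/0.9667 = 12.413 cmH2O·s/L.
C = Vt/(Pplat − PEEP) = 480.0 / (12 − 4) = 480.0/8.0 = 60.0 mL/cmH2O.
τ = R × C = 12.413 × 0.06 L/cmH2O = 0.7448 s.
t = −τ·ln(1 − 0.86) = −0.7448·ln(0.14) = 1.464 s.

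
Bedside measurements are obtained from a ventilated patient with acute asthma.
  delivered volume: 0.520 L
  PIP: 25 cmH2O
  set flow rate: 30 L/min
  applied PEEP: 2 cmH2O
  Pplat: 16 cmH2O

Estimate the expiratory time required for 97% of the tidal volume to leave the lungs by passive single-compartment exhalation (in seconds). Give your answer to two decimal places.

2.34

Flow: 30 L/min ÷ 60 = 0.5 L/s.
R = (PIP − Pplat)/V̇ = (25 − 16) / 0.5 = 9.0/0.5 = 18.0 cmH2O·s/L.
C = Vt/(Pplat − PEEP) = 520.0 / (16 − 2) = 520.0/14.0 = 37.143 mL/cmH2O.
τ = R × C = 18.0 × 0.03714 L/cmH2O = 0.6685 s.
t = −τ·ln(1 − 0.97) = −0.6685·ln(0.03) = 2.344 s.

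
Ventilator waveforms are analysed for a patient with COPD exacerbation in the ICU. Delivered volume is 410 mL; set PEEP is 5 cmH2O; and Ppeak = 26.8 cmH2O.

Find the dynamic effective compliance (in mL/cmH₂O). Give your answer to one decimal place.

18.8

Dynamic compliance = Vt / (PIP − PEEP) = 410 / (26.8 − 5) = 410 / 21.8 = 18.807 mL/cmH2O.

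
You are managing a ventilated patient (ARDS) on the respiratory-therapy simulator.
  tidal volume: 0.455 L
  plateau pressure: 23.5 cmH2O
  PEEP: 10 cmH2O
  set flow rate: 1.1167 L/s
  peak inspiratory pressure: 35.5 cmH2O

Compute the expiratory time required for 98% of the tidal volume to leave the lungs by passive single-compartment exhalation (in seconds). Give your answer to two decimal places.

R = (PIP − Pplat)/V̇ = (35.5 − 23.5) / 1.1167 = 12.0/1.1167 = 10.746 cmH2O·s/L.
C = Vt/(Pplat − PEEP) = 455.0 / (23.5 − 10) = 455.0/13.5 = 33.704 mL/cmH2O.
τ = R × C = 10.746 × 0.0337 L/cmH2O = 0.3621 s.
t = −τ·ln(1 − 0.98) = −0.3621·ln(0.02) = 1.417 s.

1.42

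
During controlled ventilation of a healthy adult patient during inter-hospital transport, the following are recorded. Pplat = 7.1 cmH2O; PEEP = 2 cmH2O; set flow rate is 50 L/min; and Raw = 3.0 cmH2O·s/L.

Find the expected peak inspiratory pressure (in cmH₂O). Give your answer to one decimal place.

9.6

Flow: 50 L/min ÷ 60 = 0.8333 L/s.
PIP = Pplat + Raw × flow = 7.1 + 3.0 × 0.8333 = 7.1 + 2.5 = 9.6 cmH2O.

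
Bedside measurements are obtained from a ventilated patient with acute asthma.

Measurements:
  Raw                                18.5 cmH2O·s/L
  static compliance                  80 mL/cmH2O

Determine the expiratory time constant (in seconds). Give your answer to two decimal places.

τ = R × C = 18.5 × 80 mL/cmH2O = 18.5 × 0.080 L/cmH2O = 1.48 s.

1.48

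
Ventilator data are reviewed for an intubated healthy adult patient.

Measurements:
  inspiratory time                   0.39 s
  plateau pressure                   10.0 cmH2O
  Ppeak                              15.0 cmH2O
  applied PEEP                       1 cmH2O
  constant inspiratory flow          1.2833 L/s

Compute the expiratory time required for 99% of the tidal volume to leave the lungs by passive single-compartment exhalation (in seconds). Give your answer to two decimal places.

Vt = flow × Ti = 1.2833 L/s × 0.39 s × 1000 mL/L = 500.49 mL.
R = (PIP − Pplat)/V̇ = (15.0 − 10.0) / 1.2833 = 5.0/1.2833 = 3.896 cmH2O·s/L.
C = Vt/(Pplat − PEEP) = 500.49 / (10.0 − 1) = 500.49/9.0 = 55.61 mL/cmH2O.
τ = R × C = 3.896 × 0.05561 L/cmH2O = 0.2167 s.
t = −τ·ln(1 − 0.99) = −0.2167·ln(0.01) = 0.9979 s.

1.00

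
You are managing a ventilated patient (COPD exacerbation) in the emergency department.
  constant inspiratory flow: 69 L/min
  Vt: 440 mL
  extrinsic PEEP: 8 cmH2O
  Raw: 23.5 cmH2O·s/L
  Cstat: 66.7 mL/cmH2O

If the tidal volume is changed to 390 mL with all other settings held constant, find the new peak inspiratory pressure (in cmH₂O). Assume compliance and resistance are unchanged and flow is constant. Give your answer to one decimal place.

Flow: 69 L/min ÷ 60 = 1.15 L/s.
PIP = Vt/C + R·V̇ + PEEP (constant-flow equation of motion).
Only the elastic term changes: ΔPIP = ΔVt / C = (390 − 440) / 66.7 = -0.7496 cmH2O.
Original PIP = 440/66.7 + 23.5×1.15 + 8 = 41.622 cmH2O; new PIP = 41.622 + (-0.7496) = 40.872 cmH2O.

40.9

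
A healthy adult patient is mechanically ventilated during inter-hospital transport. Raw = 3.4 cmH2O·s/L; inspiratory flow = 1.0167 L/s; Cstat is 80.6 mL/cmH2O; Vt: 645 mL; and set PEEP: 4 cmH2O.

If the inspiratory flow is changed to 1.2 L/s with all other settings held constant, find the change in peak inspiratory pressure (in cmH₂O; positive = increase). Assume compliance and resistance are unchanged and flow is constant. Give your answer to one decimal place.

0.6

PIP = Vt/C + R·V̇ + PEEP (constant-flow equation of motion).
Only the resistive term changes: ΔPIP = R × ΔV̇ = 3.4 × (1.2 − 1.0167) = 3.4 × 0.1833 = 0.6232 cmH2O.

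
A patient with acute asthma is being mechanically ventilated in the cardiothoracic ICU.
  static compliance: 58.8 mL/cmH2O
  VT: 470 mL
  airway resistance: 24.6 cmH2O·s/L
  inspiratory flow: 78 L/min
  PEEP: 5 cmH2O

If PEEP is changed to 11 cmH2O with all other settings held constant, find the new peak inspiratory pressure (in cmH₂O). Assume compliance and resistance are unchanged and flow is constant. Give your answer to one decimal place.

51.0

Flow: 78 L/min ÷ 60 = 1.3 L/s.
PIP = Vt/C + R·V̇ + PEEP (constant-flow equation of motion).
Only the baseline term changes: ΔPIP = ΔPEEP = 11 − 5 = 6.0 cmH2O.
Original PIP = 470/58.8 + 24.6×1.3 + 5 = 44.973 cmH2O; new PIP = 44.973 + (6.0) = 50.973 cmH2O.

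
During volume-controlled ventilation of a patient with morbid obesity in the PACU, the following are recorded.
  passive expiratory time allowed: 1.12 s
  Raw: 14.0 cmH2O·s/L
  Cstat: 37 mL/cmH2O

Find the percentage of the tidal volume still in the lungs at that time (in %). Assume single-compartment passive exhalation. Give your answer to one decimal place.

τ = R × C = 14.0 × 37 mL/cmH2O = 14.0 × 0.037 L/cmH2O = 0.518 s.
Passive exhalation: V(t)/V₀ = e^(−t/τ) = e^(−1.12/0.518) = 0.1151.
Fraction remaining = 0.1151 → 11.51%.

11.5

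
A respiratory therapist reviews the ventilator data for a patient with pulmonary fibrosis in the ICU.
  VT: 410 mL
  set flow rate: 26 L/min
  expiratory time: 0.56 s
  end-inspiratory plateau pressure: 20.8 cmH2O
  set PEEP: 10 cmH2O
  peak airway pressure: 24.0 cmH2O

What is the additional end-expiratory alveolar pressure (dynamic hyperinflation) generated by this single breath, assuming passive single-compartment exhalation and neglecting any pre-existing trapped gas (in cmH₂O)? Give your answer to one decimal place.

Flow: 26 L/min ÷ 60 = 0.4333 L/s.
R = (PIP − Pplat)/V̇ = (24.0 − 20.8) / 0.4333 = 3.2/0.4333 = 7.385 cmH2O·s/L.
C = Vt/(Pplat − PEEP) = 410.0 / (20.8 − 10) = 410.0/10.8 = 37.963 mL/cmH2O.
τ = R × C = 7.385 × 0.03796 L/cmH2O = 0.2803 s.
Fraction remaining = e^(−Te/τ) = e^(−0.56/0.2803) = 0.1356; trapped volume = 410.0 × 0.1356 = 55.596 mL.
Additional alveolar pressure from trapping ≈ V_trapped / C = 55.596 / 37.963 = 1.464 cmH2O.

1.5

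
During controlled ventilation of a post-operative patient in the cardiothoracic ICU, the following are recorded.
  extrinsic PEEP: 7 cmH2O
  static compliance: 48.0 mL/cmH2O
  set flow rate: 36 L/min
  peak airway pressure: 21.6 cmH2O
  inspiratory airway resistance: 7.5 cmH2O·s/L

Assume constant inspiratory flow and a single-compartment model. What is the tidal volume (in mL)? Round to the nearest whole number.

Flow: 36 L/min ÷ 60 = 0.6 L/s.
Equation of motion (constant flow): PIP = Vt/C + R·V̇ + PEEP.
Vt/C = PIP − R·V̇ − PEEP = 21.6 − 4.5 − 7 = 10.1 cmH2O.
Vt = C × 10.1 = 48.0 × 10.1 = 484.8 mL.

485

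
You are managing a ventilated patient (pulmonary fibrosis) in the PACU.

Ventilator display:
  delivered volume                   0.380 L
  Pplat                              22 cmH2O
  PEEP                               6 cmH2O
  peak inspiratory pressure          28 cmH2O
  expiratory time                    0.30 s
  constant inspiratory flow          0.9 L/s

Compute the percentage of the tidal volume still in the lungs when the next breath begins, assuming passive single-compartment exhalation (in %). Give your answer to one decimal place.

15.0

R = (PIP − Pplat)/V̇ = (28 − 22) / 0.9 = 6.0/0.9 = 6.667 cmH2O·s/L.
C = Vt/(Pplat − PEEP) = 380.0 / (22 − 6) = 380.0/16.0 = 23.75 mL/cmH2O.
τ = R × C = 6.667 × 0.02375 L/cmH2O = 0.1583 s.
Fraction remaining at end-expiration = e^(−Te/τ) = e^(−0.30/0.1583) = 0.1503 → 15.03%.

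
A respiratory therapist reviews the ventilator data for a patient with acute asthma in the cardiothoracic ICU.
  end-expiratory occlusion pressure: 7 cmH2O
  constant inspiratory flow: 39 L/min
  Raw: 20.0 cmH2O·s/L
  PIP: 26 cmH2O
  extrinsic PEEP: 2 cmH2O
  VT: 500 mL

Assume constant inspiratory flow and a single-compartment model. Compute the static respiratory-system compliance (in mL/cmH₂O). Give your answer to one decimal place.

83.3

Flow: 39 L/min ÷ 60 = 0.65 L/s.
Total PEEP = 7 cmH2O (set 2 + intrinsic 5); this is the baseline alveolar pressure.
Equation of motion (constant flow): PIP = Vt/C + R·V̇ + PEEP.
Vt/C = PIP − R·V̇ − PEEP = 26 − 20.0×0.65 − 7 = 26 − 13.0 − 7 = 6.0 cmH2O.
C = Vt / 6.0 = 500 / 6.0 = 83.333 mL/cmH2O.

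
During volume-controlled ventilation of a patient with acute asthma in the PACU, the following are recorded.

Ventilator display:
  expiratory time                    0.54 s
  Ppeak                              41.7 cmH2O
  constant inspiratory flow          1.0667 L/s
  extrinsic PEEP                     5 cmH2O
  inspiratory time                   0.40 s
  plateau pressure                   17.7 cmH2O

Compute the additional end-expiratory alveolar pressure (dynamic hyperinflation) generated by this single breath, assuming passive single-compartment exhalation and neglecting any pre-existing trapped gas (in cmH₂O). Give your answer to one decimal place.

6.2

Vt = flow × Ti = 1.0667 L/s × 0.40 s × 1000 mL/L = 426.68 mL.
R = (PIP − Pplat)/V̇ = (41.7 − 17.7) / 1.0667 = 24.0/1.0667 = 22.499 cmH2O·s/L.
C = Vt/(Pplat − PEEP) = 426.68 / (17.7 − 5) = 426.68/12.7 = 33.597 mL/cmH2O.
τ = R × C = 22.499 × 0.0336 L/cmH2O = 0.756 s.
Fraction remaining = e^(−Te/τ) = e^(−0.54/0.756) = 0.4895; trapped volume = 426.68 × 0.4895 = 208.86 mL.
Additional alveolar pressure from trapping ≈ V_trapped / C = 208.86 / 33.597 = 6.217 cmH2O.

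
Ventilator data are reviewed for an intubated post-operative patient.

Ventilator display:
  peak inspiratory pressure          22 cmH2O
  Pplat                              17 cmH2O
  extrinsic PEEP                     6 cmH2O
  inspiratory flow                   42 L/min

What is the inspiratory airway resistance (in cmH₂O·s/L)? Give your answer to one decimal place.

7.1

Flow: 42 L/min ÷ 60 = 0.7 L/s.
Raw = (PIP − Pplat) / flow = (22 − 17) / 0.7 = 5.0 / 0.7 = 7.143 cmH2O·s/L.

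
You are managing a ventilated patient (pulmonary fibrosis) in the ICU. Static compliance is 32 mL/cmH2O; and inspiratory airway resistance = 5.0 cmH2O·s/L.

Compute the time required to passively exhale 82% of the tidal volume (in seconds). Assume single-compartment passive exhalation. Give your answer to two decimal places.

0.27

τ = R × C = 5.0 × 32 mL/cmH2O = 5.0 × 0.032 L/cmH2O = 0.16 s.
Exhaled fraction f = 1 − e^(−t/τ) → t = −τ·ln(1 − f) = −0.16·ln(0.18) = 0.2744 s.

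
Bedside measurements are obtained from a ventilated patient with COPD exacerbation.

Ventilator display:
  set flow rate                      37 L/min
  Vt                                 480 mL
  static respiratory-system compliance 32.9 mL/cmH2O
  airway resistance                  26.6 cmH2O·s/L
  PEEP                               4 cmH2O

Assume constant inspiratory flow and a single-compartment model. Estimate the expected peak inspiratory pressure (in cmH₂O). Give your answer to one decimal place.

35.0

Flow: 37 L/min ÷ 60 = 0.6167 L/s.
Equation of motion (constant flow): PIP = Vt/C + R·V̇ + PEEP.
PIP = 480/32.9 + 26.6×0.6167 + 4 = 14.59 + 16.404 + 4 = 34.994 cmH2O.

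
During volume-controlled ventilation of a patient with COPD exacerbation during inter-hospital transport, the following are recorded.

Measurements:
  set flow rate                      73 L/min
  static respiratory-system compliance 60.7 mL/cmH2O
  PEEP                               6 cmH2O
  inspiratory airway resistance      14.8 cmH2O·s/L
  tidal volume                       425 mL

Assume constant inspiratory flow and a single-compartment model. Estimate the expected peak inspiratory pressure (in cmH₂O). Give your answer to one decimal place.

31.0

Flow: 73 L/min ÷ 60 = 1.2167 L/s.
Equation of motion (constant flow): PIP = Vt/C + R·V̇ + PEEP.
PIP = 425/60.7 + 14.8×1.2167 + 6 = 7.002 + 18.007 + 6 = 31.009 cmH2O.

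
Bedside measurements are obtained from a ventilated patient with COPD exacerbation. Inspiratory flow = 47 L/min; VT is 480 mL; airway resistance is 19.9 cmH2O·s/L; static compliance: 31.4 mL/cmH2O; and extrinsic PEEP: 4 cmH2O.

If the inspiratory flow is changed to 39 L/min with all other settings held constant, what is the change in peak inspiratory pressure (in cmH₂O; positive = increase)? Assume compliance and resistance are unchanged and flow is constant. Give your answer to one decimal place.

Flow: 47 L/min ÷ 60 = 0.7833 L/s.
New flow: 39 L/min ÷ 60 = 0.65 L/s.
PIP = Vt/C + R·V̇ + PEEP (constant-flow equation of motion).
Only the resistive term changes: ΔPIP = R × ΔV̇ = 19.9 × (0.65 − 0.7833) = 19.9 × -0.1333 = -2.653 cmH2O.

-2.7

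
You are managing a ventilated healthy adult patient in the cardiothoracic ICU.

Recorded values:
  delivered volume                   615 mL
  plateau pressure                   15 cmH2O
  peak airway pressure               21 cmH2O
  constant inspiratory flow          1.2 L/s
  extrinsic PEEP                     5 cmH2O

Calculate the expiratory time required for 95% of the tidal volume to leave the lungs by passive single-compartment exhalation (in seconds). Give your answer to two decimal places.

0.92

R = (PIP − Pplat)/V̇ = (21 − 15) / 1.2 = 6.0/1.2 = 5.0 cmH2O·s/L.
C = Vt/(Pplat − PEEP) = 615.0 / (15 − 5) = 615.0/10.0 = 61.5 mL/cmH2O.
τ = R × C = 5.0 × 0.0615 L/cmH2O = 0.3075 s.
t = −τ·ln(1 − 0.95) = −0.3075·ln(0.05) = 0.9212 s.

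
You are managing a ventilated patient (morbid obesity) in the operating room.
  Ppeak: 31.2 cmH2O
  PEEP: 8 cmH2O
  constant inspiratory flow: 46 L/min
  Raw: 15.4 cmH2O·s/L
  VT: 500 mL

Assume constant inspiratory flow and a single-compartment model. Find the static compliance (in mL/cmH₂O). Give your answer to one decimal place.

43.9

Flow: 46 L/min ÷ 60 = 0.7667 L/s.
Equation of motion (constant flow): PIP = Vt/C + R·V̇ + PEEP.
Vt/C = PIP − R·V̇ − PEEP = 31.2 − 15.4×0.7667 − 8 = 31.2 − 11.807 − 8 = 11.393 cmH2O.
C = Vt / 11.393 = 500 / 11.393 = 43.887 mL/cmH2O.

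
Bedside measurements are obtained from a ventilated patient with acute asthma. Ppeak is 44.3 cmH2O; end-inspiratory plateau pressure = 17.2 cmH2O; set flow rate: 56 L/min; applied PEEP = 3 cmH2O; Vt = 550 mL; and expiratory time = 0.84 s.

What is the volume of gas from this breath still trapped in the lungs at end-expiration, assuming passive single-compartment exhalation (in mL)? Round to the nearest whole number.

Flow: 56 L/min ÷ 60 = 0.9333 L/s.
R = (PIP − Pplat)/V̇ = (44.3 − 17.2) / 0.9333 = 27.1/0.9333 = 29.037 cmH2O·s/L.
C = Vt/(Pplat − PEEP) = 550.0 / (17.2 − 3) = 550.0/14.2 = 38.732 mL/cmH2O.
τ = R × C = 29.037 × 0.03873 L/cmH2O = 1.125 s.
Fraction remaining = e^(−Te/τ) = e^(−0.84/1.125) = 0.4739.
Trapped volume = 550.0 × 0.4739 = 260.65 mL.

261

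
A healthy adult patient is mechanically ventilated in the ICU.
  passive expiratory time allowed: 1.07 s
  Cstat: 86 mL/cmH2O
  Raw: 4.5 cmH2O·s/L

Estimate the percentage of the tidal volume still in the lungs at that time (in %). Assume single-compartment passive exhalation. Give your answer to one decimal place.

τ = R × C = 4.5 × 86 mL/cmH2O = 4.5 × 0.086 L/cmH2O = 0.387 s.
Passive exhalation: V(t)/V₀ = e^(−t/τ) = e^(−1.07/0.387) = 0.06299.
Fraction remaining = 0.06299 → 6.299%.

6.3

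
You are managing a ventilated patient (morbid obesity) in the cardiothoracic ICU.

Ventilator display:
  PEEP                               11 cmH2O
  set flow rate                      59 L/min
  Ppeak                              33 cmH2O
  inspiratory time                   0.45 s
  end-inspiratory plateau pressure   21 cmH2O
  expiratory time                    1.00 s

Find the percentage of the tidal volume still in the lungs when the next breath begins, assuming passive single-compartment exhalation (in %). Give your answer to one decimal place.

15.7

Flow: 59 L/min ÷ 60 = 0.9833 L/s.
Vt = flow × Ti = 0.9833 L/s × 0.45 s × 1000 mL/L = 442.49 mL.
R = (PIP − Pplat)/V̇ = (33 − 21) / 0.9833 = 12.0/0.9833 = 12.204 cmH2O·s/L.
C = Vt/(Pplat − PEEP) = 442.49 / (21 − 11) = 442.49/10.0 = 44.249 mL/cmH2O.
τ = R × C = 12.204 × 0.04425 L/cmH2O = 0.54 s.
Fraction remaining at end-expiration = e^(−Te/τ) = e^(−1.00/0.54) = 0.1569 → 15.69%.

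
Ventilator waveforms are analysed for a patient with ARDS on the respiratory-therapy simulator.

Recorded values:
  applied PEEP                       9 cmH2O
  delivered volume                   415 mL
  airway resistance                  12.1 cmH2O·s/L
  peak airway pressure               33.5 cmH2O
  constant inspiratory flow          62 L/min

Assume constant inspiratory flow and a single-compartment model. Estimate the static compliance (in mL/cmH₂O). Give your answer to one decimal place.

Flow: 62 L/min ÷ 60 = 1.0333 L/s.
Equation of motion (constant flow): PIP = Vt/C + R·V̇ + PEEP.
Vt/C = PIP − R·V̇ − PEEP = 33.5 − 12.1×1.0333 − 9 = 33.5 − 12.503 − 9 = 11.997 cmH2O.
C = Vt / 11.997 = 415 / 11.997 = 34.592 mL/cmH2O.

34.6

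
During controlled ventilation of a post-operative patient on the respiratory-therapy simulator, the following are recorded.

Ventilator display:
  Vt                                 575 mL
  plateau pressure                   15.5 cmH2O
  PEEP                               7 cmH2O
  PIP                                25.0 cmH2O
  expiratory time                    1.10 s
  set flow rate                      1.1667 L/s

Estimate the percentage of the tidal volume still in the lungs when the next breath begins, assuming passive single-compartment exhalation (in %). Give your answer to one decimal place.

13.6

R = (PIP − Pplat)/V̇ = (25.0 − 15.5) / 1.1667 = 9.5/1.1667 = 8.143 cmH2O·s/L.
C = Vt/(Pplat − PEEP) = 575.0 / (15.5 − 7) = 575.0/8.5 = 67.647 mL/cmH2O.
τ = R × C = 8.143 × 0.06765 L/cmH2O = 0.5509 s.
Fraction remaining at end-expiration = e^(−Te/τ) = e^(−1.10/0.5509) = 0.1358 → 13.58%.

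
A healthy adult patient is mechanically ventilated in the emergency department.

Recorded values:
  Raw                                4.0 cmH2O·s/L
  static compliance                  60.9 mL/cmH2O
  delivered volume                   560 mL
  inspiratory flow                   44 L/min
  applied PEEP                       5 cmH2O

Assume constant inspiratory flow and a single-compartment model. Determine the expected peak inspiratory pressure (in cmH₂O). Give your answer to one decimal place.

17.1

Flow: 44 L/min ÷ 60 = 0.7333 L/s.
Equation of motion (constant flow): PIP = Vt/C + R·V̇ + PEEP.
PIP = 560/60.9 + 4.0×0.7333 + 5 = 9.195 + 2.933 + 5 = 17.128 cmH2O.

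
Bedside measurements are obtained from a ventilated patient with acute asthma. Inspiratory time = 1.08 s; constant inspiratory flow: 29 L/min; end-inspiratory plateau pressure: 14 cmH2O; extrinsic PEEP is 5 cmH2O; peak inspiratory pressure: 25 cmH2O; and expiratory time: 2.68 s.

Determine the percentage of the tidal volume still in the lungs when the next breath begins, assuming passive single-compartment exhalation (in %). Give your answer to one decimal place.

13.1

Flow: 29 L/min ÷ 60 = 0.4833 L/s.
Vt = flow × Ti = 0.4833 L/s × 1.08 s × 1000 mL/L = 521.96 mL.
R = (PIP − Pplat)/V̇ = (25 − 14) / 0.4833 = 11.0/0.4833 = 22.76 cmH2O·s/L.
C = Vt/(Pplat − PEEP) = 521.96 / (14 − 5) = 521.96/9.0 = 57.996 mL/cmH2O.
τ = R × C = 22.76 × 0.058 L/cmH2O = 1.32 s.
Fraction remaining at end-expiration = e^(−Te/τ) = e^(−2.68/1.32) = 0.1313 → 13.13%.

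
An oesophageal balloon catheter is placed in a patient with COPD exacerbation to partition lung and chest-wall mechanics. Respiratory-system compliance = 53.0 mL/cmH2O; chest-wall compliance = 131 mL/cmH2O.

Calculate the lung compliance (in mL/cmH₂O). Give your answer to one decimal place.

1/CL = 1/Crs − 1/Ccw.
1/CL = 1/53.0 − 1/131 = 0.01123.
CL = 89.047 mL/cmH2O.

89.0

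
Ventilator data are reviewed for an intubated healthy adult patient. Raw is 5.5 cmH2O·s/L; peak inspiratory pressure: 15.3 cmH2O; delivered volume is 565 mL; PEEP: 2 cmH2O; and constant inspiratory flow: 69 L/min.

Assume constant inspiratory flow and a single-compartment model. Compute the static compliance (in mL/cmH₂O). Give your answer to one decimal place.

81.0

Flow: 69 L/min ÷ 60 = 1.15 L/s.
Equation of motion (constant flow): PIP = Vt/C + R·V̇ + PEEP.
Vt/C = PIP − R·V̇ − PEEP = 15.3 − 5.5×1.15 − 2 = 15.3 − 6.325 − 2 = 6.975 cmH2O.
C = Vt / 6.975 = 565 / 6.975 = 81.004 mL/cmH2O.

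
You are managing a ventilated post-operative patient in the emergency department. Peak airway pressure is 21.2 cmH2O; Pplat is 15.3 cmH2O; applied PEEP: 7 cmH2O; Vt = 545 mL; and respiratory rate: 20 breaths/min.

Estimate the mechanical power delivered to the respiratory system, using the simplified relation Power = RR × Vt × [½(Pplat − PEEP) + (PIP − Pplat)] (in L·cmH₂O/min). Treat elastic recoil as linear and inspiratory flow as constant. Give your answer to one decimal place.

109.5

Per-breath work = Vt × [½(Pplat−PEEP) + (PIP−Pplat)] = 0.545 × [0.5×8.3 + 5.9] = 0.545 × 10.05 = 5.477 L·cmH2O.
Power = 20 × 5.477 = 109.54 L·cmH2O/min.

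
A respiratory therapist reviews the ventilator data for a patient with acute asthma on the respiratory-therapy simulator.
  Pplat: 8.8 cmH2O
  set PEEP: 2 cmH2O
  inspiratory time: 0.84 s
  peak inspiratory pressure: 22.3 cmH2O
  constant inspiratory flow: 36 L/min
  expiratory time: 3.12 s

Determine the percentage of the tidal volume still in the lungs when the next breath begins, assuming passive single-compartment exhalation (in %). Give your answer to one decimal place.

Flow: 36 L/min ÷ 60 = 0.6 L/s.
Vt = flow × Ti = 0.6 L/s × 0.84 s × 1000 mL/L = 504.0 mL.
R = (PIP − Pplat)/V̇ = (22.3 − 8.8) / 0.6 = 13.5/0.6 = 22.5 cmH2O·s/L.
C = Vt/(Pplat − PEEP) = 504.0 / (8.8 − 2) = 504.0/6.8 = 74.118 mL/cmH2O.
τ = R × C = 22.5 × 0.07412 L/cmH2O = 1.668 s.
Fraction remaining at end-expiration = e^(−Te/τ) = e^(−3.12/1.668) = 0.154 → 15.4%.

15.4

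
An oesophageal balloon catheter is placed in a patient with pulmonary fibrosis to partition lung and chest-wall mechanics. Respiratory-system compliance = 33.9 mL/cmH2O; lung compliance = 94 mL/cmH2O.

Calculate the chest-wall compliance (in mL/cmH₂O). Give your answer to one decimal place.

1/Ccw = 1/Crs − 1/CL.
1/Ccw = 1/33.9 − 1/94 = 0.01886.
Ccw = 53.022 mL/cmH2O.

53.0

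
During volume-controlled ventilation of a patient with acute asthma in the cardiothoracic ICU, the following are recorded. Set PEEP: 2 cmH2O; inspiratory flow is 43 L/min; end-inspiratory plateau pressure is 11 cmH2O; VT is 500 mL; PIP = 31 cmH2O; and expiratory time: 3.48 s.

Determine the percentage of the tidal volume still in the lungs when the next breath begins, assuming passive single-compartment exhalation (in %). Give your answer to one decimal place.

Flow: 43 L/min ÷ 60 = 0.7167 L/s.
R = (PIP − Pplat)/V̇ = (31 − 11) / 0.7167 = 20.0/0.7167 = 27.906 cmH2O·s/L.
C = Vt/(Pplat − PEEP) = 500.0 / (11 − 2) = 500.0/9.0 = 55.556 mL/cmH2O.
τ = R × C = 27.906 × 0.05556 L/cmH2O = 1.55 s.
Fraction remaining at end-expiration = e^(−Te/τ) = e^(−3.48/1.55) = 0.1059 → 10.59%.

10.6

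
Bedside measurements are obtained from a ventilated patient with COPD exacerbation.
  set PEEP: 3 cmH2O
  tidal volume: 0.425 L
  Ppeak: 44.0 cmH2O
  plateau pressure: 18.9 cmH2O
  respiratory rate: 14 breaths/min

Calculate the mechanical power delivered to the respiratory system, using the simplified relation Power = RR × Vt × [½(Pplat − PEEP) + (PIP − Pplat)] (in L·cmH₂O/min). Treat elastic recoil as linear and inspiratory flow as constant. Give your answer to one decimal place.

196.6

Per-breath work = Vt × [½(Pplat−PEEP) + (PIP−Pplat)] = 0.425 × [0.5×15.9 + 25.1] = 0.425 × 33.05 = 14.046 L·cmH2O.
Power = 14 × 14.046 = 196.64 L·cmH2O/min.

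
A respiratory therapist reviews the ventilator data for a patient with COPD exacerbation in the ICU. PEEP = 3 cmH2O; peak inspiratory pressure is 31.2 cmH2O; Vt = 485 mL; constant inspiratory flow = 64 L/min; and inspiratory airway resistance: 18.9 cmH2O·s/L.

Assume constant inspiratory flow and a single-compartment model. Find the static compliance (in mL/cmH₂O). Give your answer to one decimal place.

Flow: 64 L/min ÷ 60 = 1.0667 L/s.
Equation of motion (constant flow): PIP = Vt/C + R·V̇ + PEEP.
Vt/C = PIP − R·V̇ − PEEP = 31.2 − 18.9×1.0667 − 3 = 31.2 − 20.161 − 3 = 8.039 cmH2O.
C = Vt / 8.039 = 485 / 8.039 = 60.331 mL/cmH2O.

60.3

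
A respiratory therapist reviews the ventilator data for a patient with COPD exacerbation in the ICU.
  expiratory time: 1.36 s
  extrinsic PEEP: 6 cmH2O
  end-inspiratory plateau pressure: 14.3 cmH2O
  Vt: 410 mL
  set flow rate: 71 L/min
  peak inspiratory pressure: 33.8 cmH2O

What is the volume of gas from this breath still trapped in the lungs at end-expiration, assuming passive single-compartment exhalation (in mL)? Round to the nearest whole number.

77

Flow: 71 L/min ÷ 60 = 1.1833 L/s.
R = (PIP − Pplat)/V̇ = (33.8 − 14.3) / 1.1833 = 19.5/1.1833 = 16.479 cmH2O·s/L.
C = Vt/(Pplat − PEEP) = 410.0 / (14.3 − 6) = 410.0/8.3 = 49.398 mL/cmH2O.
τ = R × C = 16.479 × 0.0494 L/cmH2O = 0.8141 s.
Fraction remaining = e^(−Te/τ) = e^(−1.36/0.8141) = 0.1881.
Trapped volume = 410.0 × 0.1881 = 77.121 mL.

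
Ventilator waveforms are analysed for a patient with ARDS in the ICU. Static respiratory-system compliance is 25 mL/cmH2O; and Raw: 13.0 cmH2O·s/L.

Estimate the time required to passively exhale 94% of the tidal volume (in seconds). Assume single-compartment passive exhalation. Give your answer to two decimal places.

τ = R × C = 13.0 × 25 mL/cmH2O = 13.0 × 0.025 L/cmH2O = 0.325 s.
Exhaled fraction f = 1 − e^(−t/τ) → t = −τ·ln(1 − f) = −0.325·ln(0.06) = 0.9144 s.

0.91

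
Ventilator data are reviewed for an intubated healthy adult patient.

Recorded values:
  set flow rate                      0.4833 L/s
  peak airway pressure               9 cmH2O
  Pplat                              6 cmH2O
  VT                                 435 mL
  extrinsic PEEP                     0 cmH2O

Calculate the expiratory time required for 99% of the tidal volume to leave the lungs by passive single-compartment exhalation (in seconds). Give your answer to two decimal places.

R = (PIP − Pplat)/V̇ = (9 − 6) / 0.4833 = 3.0/0.4833 = 6.207 cmH2O·s/L.
C = Vt/(Pplat − PEEP) = 435.0 / (6 − 0) = 435.0/6.0 = 72.5 mL/cmH2O.
τ = R × C = 6.207 × 0.0725 L/cmH2O = 0.45 s.
t = −τ·ln(1 − 0.99) = −0.45·ln(0.01) = 2.072 s.

2.07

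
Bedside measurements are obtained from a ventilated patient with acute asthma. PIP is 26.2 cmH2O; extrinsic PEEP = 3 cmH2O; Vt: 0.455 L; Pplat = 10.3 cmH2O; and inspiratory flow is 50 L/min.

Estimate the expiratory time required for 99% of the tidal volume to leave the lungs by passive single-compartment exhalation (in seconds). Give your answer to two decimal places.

Flow: 50 L/min ÷ 60 = 0.8333 L/s.
R = (PIP − Pplat)/V̇ = (26.2 − 10.3) / 0.8333 = 15.9/0.8333 = 19.081 cmH2O·s/L.
C = Vt/(Pplat − PEEP) = 455.0 / (10.3 − 3) = 455.0/7.3 = 62.329 mL/cmH2O.
τ = R × C = 19.081 × 0.06233 L/cmH2O = 1.189 s.
t = −τ·ln(1 − 0.99) = −1.189·ln(0.01) = 5.476 s.

5.48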